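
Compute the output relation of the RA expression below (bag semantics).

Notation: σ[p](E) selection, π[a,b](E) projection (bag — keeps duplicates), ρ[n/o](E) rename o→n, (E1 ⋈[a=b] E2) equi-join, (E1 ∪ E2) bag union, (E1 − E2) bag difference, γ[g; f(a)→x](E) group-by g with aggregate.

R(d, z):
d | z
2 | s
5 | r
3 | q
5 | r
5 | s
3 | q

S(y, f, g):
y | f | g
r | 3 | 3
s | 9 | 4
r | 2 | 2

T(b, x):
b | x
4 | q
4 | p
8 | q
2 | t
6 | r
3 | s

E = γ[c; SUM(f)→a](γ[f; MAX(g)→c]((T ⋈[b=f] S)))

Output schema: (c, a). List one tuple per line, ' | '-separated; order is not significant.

Subexpression sizes:
  T → 6
  S → 3
  (T ⋈[b=f] S) → 2
  γ[f; MAX(g)→c]((T ⋈[b=f] S)) → 2
  γ[c; SUM(f)→a](γ[f; MAX(g)→c]((T ⋈[b=f] S))) → 2

== RESULT ==
c | a
2 | 2
3 | 3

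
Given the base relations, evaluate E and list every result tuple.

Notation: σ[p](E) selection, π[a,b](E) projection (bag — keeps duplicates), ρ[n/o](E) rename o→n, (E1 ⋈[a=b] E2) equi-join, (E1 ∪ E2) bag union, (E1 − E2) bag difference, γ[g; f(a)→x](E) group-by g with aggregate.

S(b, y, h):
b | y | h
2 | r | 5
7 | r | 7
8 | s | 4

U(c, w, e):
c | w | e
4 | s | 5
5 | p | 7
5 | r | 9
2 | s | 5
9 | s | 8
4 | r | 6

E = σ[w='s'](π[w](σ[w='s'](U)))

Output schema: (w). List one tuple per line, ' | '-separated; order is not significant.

Per-node cardinality:
  U → 6
  σ[w='s'](U) → 3
  π[w](σ[w='s'](U)) → 3
  σ[w='s'](π[w](σ[w='s'](U))) → 3

== RESULT ==
w
s
s
s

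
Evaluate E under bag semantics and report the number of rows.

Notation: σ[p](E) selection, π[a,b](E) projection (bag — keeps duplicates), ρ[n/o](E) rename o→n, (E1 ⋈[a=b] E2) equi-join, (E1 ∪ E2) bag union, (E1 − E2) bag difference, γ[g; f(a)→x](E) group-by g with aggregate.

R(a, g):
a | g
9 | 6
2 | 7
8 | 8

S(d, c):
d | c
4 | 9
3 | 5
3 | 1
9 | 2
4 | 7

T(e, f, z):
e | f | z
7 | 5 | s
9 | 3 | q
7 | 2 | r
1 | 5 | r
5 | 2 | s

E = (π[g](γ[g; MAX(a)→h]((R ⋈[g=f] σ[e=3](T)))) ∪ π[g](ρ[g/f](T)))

Stepwise |·|:
  R → 3
  T → 5
  σ[e=3](T) → 0
  (R ⋈[g=f] σ[e=3](T)) → 0
  γ[g; MAX(a)→h]((R ⋈[g=f] σ[e=3](T))) → 0
  π[g](γ[g; MAX(a)→h]((R ⋈[g=f] σ[e=3](T)))) → 0
  T → 5
  ρ[g/f](T) → 5
  π[g](ρ[g/f](T)) → 5
  (π[g](γ[g; MAX(a)→h]((R ⋈[g=f] σ[e=3](T)))) ∪ π[g](ρ[g/f](T))) → 5

|E| = 5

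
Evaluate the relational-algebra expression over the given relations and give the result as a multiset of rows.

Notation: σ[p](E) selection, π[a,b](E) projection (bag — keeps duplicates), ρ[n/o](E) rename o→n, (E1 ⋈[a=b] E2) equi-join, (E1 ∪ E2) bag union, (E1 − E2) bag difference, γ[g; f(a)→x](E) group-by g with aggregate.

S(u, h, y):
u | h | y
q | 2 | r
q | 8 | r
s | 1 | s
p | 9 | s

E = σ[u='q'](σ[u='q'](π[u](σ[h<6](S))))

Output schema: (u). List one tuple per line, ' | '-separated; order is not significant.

Stepwise |·|:
  S → 4
  σ[h<6](S) → 2
  π[u](σ[h<6](S)) → 2
  σ[u='q'](π[u](σ[h<6](S))) → 1
  σ[u='q'](σ[u='q'](π[u](σ[h<6](S)))) → 1

== RESULT ==
u
q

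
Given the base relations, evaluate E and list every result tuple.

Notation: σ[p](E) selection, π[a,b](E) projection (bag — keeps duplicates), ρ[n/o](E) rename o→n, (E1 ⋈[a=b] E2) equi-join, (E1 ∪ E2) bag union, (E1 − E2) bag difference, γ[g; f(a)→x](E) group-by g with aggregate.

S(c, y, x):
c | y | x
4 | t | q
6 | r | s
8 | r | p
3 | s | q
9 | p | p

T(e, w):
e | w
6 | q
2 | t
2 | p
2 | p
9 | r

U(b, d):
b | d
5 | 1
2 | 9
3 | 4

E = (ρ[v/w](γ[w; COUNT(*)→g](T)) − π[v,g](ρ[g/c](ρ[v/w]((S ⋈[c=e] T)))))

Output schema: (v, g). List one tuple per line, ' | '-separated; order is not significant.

Per-node cardinality:
  T → 5
  γ[w; COUNT(*)→g](T) → 4
  ρ[v/w](γ[w; COUNT(*)→g](T)) → 4
  S → 5
  T → 5
  (S ⋈[c=e] T) → 2
  ρ[v/w]((S ⋈[c=e] T)) → 2
  ρ[g/c](ρ[v/w]((S ⋈[c=e] T))) → 2
  π[v,g](ρ[g/c](ρ[v/w]((S ⋈[c=e] T)))) → 2
  (ρ[v/w](γ[w; COUNT(*)→g](T)) − π[v,g](ρ[g/c](ρ[v/w]((S ⋈[c=e] T))))) → 4

== RESULT ==
v | g
p | 2
q | 1
r | 1
t | 1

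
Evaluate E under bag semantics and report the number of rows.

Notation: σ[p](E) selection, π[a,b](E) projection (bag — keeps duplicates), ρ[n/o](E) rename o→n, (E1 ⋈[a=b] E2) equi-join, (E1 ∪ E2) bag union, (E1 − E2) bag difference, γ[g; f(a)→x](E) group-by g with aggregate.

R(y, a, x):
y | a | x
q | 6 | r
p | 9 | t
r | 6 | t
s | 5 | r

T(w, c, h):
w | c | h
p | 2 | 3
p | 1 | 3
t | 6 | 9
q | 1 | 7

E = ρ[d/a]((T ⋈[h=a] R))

Per-node cardinality:
  T → 4
  R → 4
  (T ⋈[h=a] R) → 1
  ρ[d/a]((T ⋈[h=a] R)) → 1

|E| = 1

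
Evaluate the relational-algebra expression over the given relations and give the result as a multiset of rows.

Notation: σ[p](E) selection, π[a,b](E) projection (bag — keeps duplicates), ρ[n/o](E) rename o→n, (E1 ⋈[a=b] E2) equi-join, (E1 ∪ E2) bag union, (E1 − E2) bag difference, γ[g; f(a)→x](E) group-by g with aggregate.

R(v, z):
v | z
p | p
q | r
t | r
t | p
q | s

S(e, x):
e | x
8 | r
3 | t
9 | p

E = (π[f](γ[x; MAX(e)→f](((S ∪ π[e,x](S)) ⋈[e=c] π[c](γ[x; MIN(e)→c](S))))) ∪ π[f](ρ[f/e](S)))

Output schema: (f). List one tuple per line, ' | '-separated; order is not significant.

Row counts bottom-up:
  S → 3
  S → 3
  π[e,x](S) → 3
  (S ∪ π[e,x](S)) → 6
  S → 3
  γ[x; MIN(e)→c](S) → 3
  π[c](γ[x; MIN(e)→c](S)) → 3
  ((S ∪ π[e,x](S)) ⋈[e=c] π[c](γ[x; MIN(e)→c](S))) → 6
  γ[x; MAX(e)→f](((S ∪ π[e,x](S)) ⋈[e=c] π[c](γ[x; MIN(e)→c](S)))) → 3
  π[f](γ[x; MAX(e)→f](((S ∪ π[e,x](S)) ⋈[e=c] π[c](γ[x; MIN(e)→c](S))))) → 3
  S → 3
  ρ[f/e](S) → 3
  π[f](ρ[f/e](S)) → 3
  (π[f](γ[x; MAX(e)→f](((S ∪ π[e,x](S)) ⋈[e=c] π[c](γ[x; MIN(e)→c](S))))) ∪ π[f](ρ[f/e](S))) → 6

== RESULT ==
f
3
3
8
8
9
9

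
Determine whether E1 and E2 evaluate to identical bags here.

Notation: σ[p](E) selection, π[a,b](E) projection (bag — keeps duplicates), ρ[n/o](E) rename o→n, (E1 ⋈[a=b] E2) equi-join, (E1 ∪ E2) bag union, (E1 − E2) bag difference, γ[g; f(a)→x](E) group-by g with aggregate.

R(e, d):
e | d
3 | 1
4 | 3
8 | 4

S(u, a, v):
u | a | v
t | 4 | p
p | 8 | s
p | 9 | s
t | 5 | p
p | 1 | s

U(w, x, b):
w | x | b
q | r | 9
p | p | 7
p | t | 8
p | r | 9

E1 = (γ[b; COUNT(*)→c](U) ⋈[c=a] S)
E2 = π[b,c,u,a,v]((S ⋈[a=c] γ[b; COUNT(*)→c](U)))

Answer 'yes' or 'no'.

E1 stepwise |·|:
  U → 4
  γ[b; COUNT(*)→c](U) → 3
  S → 5
  (γ[b; COUNT(*)→c](U) ⋈[c=a] S) → 2
E2 stepwise |·|:
  S → 5
  U → 4
  γ[b; COUNT(*)→c](U) → 3
  (S ⋈[a=c] γ[b; COUNT(*)→c](U)) → 2
  π[b,c,u,a,v]((S ⋈[a=c] γ[b; COUNT(*)→c](U))) → 2

E1 and E2 produce the same multiset:
b | c | u | a | v
7 | 1 | p | 1 | s
8 | 1 | p | 1 | s

yes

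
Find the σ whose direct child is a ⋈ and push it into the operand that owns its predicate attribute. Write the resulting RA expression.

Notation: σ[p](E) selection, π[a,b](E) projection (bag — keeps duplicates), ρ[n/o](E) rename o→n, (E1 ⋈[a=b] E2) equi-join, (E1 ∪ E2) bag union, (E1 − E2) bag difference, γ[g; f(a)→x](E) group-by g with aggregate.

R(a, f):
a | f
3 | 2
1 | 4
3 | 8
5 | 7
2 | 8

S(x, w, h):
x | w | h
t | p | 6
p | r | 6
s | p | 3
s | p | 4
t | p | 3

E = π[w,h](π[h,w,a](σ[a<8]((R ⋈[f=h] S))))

σ filters on a, owned by the left side.
E' = π[w,h](π[h,w,a]((σ[a<8](R) ⋈[f=h] S)))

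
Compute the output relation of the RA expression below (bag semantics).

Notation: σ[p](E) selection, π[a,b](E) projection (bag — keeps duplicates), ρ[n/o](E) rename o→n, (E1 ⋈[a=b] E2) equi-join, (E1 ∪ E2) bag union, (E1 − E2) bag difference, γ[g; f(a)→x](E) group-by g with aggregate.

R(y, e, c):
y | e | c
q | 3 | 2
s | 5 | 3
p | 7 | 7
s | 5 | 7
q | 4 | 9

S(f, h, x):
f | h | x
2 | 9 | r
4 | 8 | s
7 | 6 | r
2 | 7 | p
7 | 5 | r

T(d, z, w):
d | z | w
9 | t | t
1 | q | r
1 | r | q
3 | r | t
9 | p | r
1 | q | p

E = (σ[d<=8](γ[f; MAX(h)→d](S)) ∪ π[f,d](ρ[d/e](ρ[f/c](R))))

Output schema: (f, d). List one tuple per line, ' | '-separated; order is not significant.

Per-node cardinality:
  S → 5
  γ[f; MAX(h)→d](S) → 3
  σ[d<=8](γ[f; MAX(h)→d](S)) → 2
  R → 5
  ρ[f/c](R) → 5
  ρ[d/e](ρ[f/c](R)) → 5
  π[f,d](ρ[d/e](ρ[f/c](R))) → 5
  (σ[d<=8](γ[f; MAX(h)→d](S)) ∪ π[f,d](ρ[d/e](ρ[f/c](R)))) → 7

== RESULT ==
f | d
2 | 3
3 | 5
4 | 8
7 | 5
7 | 6
7 | 7
9 | 4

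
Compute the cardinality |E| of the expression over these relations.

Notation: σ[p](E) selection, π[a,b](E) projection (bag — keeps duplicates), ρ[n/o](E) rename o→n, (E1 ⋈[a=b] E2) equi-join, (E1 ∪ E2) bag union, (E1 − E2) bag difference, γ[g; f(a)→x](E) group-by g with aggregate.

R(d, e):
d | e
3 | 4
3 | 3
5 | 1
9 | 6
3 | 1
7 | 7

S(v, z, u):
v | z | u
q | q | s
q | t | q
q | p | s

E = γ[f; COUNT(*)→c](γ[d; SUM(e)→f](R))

Stepwise |·|:
  R → 6
  γ[d; SUM(e)→f](R) → 4
  γ[f; COUNT(*)→c](γ[d; SUM(e)→f](R)) → 4

|E| = 4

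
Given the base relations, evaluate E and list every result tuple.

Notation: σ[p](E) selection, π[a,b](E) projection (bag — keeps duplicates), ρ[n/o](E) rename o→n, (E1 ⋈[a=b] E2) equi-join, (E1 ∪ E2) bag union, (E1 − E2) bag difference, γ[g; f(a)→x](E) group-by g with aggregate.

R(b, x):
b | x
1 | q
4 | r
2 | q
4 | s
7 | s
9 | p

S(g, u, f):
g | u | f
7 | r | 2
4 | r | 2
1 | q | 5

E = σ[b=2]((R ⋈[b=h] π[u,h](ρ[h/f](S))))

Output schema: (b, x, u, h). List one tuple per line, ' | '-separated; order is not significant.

Row counts bottom-up:
  R → 6
  S → 3
  ρ[h/f](S) → 3
  π[u,h](ρ[h/f](S)) → 3
  (R ⋈[b=h] π[u,h](ρ[h/f](S))) → 2
  σ[b=2]((R ⋈[b=h] π[u,h](ρ[h/f](S)))) → 2

== RESULT ==
b | x | u | h
2 | q | r | 2
2 | q | r | 2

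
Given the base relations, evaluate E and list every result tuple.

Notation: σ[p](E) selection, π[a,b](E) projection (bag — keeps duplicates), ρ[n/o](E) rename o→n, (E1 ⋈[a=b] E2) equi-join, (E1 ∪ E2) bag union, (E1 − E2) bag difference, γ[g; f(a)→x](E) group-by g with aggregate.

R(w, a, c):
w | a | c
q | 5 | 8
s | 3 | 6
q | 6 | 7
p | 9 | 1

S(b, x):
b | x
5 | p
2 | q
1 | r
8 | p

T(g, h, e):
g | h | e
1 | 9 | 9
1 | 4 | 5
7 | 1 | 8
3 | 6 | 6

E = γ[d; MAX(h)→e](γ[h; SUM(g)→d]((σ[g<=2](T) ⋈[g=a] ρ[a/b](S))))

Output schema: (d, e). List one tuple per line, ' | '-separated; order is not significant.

Stepwise |·|:
  T → 4
  σ[g<=2](T) → 2
  S → 4
  ρ[a/b](S) → 4
  (σ[g<=2](T) ⋈[g=a] ρ[a/b](S)) → 2
  γ[h; SUM(g)→d]((σ[g<=2](T) ⋈[g=a] ρ[a/b](S))) → 2
  γ[d; MAX(h)→e](γ[h; SUM(g)→d]((σ[g<=2](T) ⋈[g=a] ρ[a/b](S)))) → 1

== RESULT ==
d | e
1 | 9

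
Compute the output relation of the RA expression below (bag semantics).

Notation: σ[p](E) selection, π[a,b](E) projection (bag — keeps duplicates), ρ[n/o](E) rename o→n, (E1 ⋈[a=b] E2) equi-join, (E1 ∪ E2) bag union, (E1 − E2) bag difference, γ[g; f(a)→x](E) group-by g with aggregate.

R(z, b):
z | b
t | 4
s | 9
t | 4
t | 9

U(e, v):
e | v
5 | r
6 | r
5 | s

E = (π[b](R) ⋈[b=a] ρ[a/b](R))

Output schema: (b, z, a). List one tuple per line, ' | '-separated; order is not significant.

Stepwise |·|:
  R → 4
  π[b](R) → 4
  R → 4
  ρ[a/b](R) → 4
  (π[b](R) ⋈[b=a] ρ[a/b](R)) → 8

== RESULT ==
b | z | a
4 | t | 4
4 | t | 4
4 | t | 4
4 | t | 4
9 | s | 9
9 | s | 9
9 | t | 9
9 | t | 9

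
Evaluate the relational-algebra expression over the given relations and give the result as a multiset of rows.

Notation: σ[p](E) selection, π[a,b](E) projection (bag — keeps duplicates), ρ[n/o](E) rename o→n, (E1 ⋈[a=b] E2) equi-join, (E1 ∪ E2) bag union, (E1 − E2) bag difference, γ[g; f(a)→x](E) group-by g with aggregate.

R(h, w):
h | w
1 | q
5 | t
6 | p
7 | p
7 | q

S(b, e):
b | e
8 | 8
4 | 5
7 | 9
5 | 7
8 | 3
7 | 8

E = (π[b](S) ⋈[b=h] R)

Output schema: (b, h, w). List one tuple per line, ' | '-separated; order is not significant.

Row counts bottom-up:
  S → 6
  π[b](S) → 6
  R → 5
  (π[b](S) ⋈[b=h] R) → 5

== RESULT ==
b | h | w
5 | 5 | t
7 | 7 | p
7 | 7 | p
7 | 7 | q
7 | 7 | q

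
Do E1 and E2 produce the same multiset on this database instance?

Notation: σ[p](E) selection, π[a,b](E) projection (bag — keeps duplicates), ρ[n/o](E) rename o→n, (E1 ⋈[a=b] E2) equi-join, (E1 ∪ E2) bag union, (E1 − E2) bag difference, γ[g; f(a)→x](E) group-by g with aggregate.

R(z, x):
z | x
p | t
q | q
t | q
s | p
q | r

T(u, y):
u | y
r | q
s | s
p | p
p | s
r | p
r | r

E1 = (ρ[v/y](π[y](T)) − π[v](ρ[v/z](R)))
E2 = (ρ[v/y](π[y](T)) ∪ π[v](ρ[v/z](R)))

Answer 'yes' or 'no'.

E1 stepwise |·|:
  T → 6
  π[y](T) → 6
  ρ[v/y](π[y](T)) → 6
  R → 5
  ρ[v/z](R) → 5
  π[v](ρ[v/z](R)) → 5
  (ρ[v/y](π[y](T)) − π[v](ρ[v/z](R))) → 3
E2 stepwise |·|:
  T → 6
  π[y](T) → 6
  ρ[v/y](π[y](T)) → 6
  R → 5
  ρ[v/z](R) → 5
  π[v](ρ[v/z](R)) → 5
  (ρ[v/y](π[y](T)) ∪ π[v](ρ[v/z](R))) → 11

E1 result:
v
p
r
s
E2 result:
v
p
p
p
q
q
q
r
s
s
s
t
Witness: ('q',) appears 0× in E1 but 3× in E2.

no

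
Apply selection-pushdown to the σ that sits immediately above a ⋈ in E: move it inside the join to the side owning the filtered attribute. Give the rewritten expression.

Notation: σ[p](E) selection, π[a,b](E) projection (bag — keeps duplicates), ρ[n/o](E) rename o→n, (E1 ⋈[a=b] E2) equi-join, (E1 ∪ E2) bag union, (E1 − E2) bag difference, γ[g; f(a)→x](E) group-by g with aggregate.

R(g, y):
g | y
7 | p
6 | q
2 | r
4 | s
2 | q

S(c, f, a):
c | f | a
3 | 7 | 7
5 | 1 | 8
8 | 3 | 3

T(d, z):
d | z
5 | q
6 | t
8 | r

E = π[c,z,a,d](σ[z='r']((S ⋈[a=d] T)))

σ filters on z, owned by the right side.
E' = π[c,z,a,d]((S ⋈[a=d] σ[z='r'](T)))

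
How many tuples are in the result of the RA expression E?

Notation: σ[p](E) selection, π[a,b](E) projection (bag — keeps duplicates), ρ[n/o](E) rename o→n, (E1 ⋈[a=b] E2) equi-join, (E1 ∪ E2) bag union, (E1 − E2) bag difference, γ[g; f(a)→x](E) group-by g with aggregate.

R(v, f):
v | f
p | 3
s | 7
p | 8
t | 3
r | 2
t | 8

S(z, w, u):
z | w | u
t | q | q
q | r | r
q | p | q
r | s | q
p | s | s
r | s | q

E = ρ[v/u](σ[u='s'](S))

Subexpression sizes:
  S → 6
  σ[u='s'](S) → 1
  ρ[v/u](σ[u='s'](S)) → 1

|E| = 1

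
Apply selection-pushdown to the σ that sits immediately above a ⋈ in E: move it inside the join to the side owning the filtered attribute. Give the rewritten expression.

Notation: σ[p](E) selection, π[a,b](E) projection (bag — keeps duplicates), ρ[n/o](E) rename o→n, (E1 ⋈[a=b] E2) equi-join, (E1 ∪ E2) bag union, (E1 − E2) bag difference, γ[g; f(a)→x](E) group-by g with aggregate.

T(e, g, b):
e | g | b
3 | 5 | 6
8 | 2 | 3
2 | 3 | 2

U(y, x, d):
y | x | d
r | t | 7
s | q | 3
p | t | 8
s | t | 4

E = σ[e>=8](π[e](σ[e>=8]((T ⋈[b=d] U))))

σ filters on e, owned by the left side.
E' = σ[e>=8](π[e]((σ[e>=8](T) ⋈[b=d] U)))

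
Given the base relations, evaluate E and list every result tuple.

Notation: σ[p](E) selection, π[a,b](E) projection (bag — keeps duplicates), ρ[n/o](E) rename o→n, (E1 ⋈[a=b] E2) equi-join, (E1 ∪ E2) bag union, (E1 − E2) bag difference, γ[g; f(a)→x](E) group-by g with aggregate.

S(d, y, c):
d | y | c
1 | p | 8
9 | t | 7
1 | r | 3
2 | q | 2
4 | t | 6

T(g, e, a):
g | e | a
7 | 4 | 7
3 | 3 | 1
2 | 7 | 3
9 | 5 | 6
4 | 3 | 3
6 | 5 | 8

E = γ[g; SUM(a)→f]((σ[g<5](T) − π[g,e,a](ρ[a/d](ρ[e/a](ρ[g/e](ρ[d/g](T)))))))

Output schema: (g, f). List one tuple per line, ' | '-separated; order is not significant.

Subexpression sizes:
  T → 6
  σ[g<5](T) → 3
  T → 6
  ρ[d/g](T) → 6
  ρ[g/e](ρ[d/g](T)) → 6
  ρ[e/a](ρ[g/e](ρ[d/g](T))) → 6
  ρ[a/d](ρ[e/a](ρ[g/e](ρ[d/g](T)))) → 6
  π[g,e,a](ρ[a/d](ρ[e/a](ρ[g/e](ρ[d/g](T))))) → 6
  (σ[g<5](T) − π[g,e,a](ρ[a/d](ρ[e/a](ρ[g/e](ρ[d/g](T)))))) → 3
  γ[g; SUM(a)→f]((σ[g<5](T) − π[g,e,a](ρ[a/d](ρ[e/a](ρ[g/e](ρ[d/g](T))))))) → 3

== RESULT ==
g | f
2 | 3
3 | 1
4 | 3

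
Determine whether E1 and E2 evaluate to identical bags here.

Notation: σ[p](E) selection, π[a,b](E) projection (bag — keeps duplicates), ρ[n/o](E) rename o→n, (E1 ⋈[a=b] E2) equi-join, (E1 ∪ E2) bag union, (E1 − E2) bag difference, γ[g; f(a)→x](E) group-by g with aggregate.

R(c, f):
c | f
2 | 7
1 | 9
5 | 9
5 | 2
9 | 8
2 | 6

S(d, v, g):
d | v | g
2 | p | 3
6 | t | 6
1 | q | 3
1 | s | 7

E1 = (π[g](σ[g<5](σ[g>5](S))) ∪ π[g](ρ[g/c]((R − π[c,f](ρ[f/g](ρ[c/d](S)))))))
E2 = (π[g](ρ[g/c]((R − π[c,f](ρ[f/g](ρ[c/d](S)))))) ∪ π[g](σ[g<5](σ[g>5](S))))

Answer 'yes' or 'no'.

E1 stepwise |·|:
  S → 4
  σ[g>5](S) → 2
  σ[g<5](σ[g>5](S)) → 0
  π[g](σ[g<5](σ[g>5](S))) → 0
  R → 6
  S → 4
  ρ[c/d](S) → 4
  ρ[f/g](ρ[c/d](S)) → 4
  π[c,f](ρ[f/g](ρ[c/d](S))) → 4
  (R − π[c,f](ρ[f/g](ρ[c/d](S)))) → 6
  ρ[g/c]((R − π[c,f](ρ[f/g](ρ[c/d](S))))) → 6
  π[g](ρ[g/c]((R − π[c,f](ρ[f/g](ρ[c/d](S)))))) → 6
  (π[g](σ[g<5](σ[g>5](S))) ∪ π[g](ρ[g/c]((R − π[c,f](ρ[f/g](ρ[c/d](S))))))) → 6
E2 stepwise |·|:
  R → 6
  S → 4
  ρ[c/d](S) → 4
  ρ[f/g](ρ[c/d](S)) → 4
  π[c,f](ρ[f/g](ρ[c/d](S))) → 4
  (R − π[c,f](ρ[f/g](ρ[c/d](S)))) → 6
  ρ[g/c]((R − π[c,f](ρ[f/g](ρ[c/d](S))))) → 6
  π[g](ρ[g/c]((R − π[c,f](ρ[f/g](ρ[c/d](S)))))) → 6
  S → 4
  σ[g>5](S) → 2
  σ[g<5](σ[g>5](S)) → 0
  π[g](σ[g<5](σ[g>5](S))) → 0
  (π[g](ρ[g/c]((R − π[c,f](ρ[f/g](ρ[c/d](S)))))) ∪ π[g](σ[g<5](σ[g>5](S)))) → 6

E1 and E2 produce the same multiset:
g
1
2
2
5
5
9

yes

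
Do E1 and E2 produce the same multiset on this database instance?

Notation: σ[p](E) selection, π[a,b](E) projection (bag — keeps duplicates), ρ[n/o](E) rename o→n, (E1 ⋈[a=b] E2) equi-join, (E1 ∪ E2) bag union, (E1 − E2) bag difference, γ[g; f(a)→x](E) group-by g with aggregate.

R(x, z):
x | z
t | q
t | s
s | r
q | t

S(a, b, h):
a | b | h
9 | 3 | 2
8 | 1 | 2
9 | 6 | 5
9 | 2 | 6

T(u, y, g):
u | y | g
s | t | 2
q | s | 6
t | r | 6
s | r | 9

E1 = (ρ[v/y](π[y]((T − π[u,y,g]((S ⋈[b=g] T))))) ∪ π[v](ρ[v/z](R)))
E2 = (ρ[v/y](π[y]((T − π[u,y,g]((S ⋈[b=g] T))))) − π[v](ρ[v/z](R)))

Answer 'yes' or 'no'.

E1 subexpression sizes:
  T → 4
  S → 4
  T → 4
  (S ⋈[b=g] T) → 3
  π[u,y,g]((S ⋈[b=g] T)) → 3
  (T − π[u,y,g]((S ⋈[b=g] T))) → 1
  π[y]((T − π[u,y,g]((S ⋈[b=g] T)))) → 1
  ρ[v/y](π[y]((T − π[u,y,g]((S ⋈[b=g] T))))) → 1
  R → 4
  ρ[v/z](R) → 4
  π[v](ρ[v/z](R)) → 4
  (ρ[v/y](π[y]((T − π[u,y,g]((S ⋈[b=g] T))))) ∪ π[v](ρ[v/z](R))) → 5
E2 subexpression sizes:
  T → 4
  S → 4
  T → 4
  (S ⋈[b=g] T) → 3
  π[u,y,g]((S ⋈[b=g] T)) → 3
  (T − π[u,y,g]((S ⋈[b=g] T))) → 1
  π[y]((T − π[u,y,g]((S ⋈[b=g] T)))) → 1
  ρ[v/y](π[y]((T − π[u,y,g]((S ⋈[b=g] T))))) → 1
  R → 4
  ρ[v/z](R) → 4
  π[v](ρ[v/z](R)) → 4
  (ρ[v/y](π[y]((T − π[u,y,g]((S ⋈[b=g] T))))) − π[v](ρ[v/z](R))) → 0

E1 result:
v
q
r
r
s
t
E2 result:
v
(0 rows)
Witness: ('t',) appears 1× in E1 but 0× in E2.

no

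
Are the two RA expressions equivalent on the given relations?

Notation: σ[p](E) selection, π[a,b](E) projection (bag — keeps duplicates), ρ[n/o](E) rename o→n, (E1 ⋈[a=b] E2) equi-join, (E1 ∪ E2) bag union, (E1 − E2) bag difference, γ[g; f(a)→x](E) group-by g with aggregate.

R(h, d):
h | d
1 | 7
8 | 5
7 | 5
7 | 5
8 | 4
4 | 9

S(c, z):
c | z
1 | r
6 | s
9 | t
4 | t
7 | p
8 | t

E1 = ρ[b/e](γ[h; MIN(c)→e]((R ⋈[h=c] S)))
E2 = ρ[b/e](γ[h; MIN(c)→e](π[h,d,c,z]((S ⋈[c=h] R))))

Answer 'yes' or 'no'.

E1 subexpression sizes:
  R → 6
  S → 6
  (R ⋈[h=c] S) → 6
  γ[h; MIN(c)→e]((R ⋈[h=c] S)) → 4
  ρ[b/e](γ[h; MIN(c)→e]((R ⋈[h=c] S))) → 4
E2 subexpression sizes:
  S → 6
  R → 6
  (S ⋈[c=h] R) → 6
  π[h,d,c,z]((S ⋈[c=h] R)) → 6
  γ[h; MIN(c)→e](π[h,d,c,z]((S ⋈[c=h] R))) → 4
  ρ[b/e](γ[h; MIN(c)→e](π[h,d,c,z]((S ⋈[c=h] R)))) → 4

E1 and E2 produce the same multiset:
h | b
1 | 1
4 | 4
7 | 7
8 | 8

yes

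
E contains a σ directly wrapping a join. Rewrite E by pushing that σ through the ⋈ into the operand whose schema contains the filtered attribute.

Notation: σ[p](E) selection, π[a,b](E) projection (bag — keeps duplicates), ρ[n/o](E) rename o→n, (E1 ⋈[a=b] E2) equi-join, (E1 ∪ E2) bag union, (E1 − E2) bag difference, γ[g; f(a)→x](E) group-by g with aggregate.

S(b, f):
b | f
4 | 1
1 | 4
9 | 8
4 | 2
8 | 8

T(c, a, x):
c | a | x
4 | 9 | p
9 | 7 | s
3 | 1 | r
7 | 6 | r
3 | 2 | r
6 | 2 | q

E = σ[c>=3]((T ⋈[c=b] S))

σ filters on c, owned by the left side.
E' = (σ[c>=3](T) ⋈[c=b] S)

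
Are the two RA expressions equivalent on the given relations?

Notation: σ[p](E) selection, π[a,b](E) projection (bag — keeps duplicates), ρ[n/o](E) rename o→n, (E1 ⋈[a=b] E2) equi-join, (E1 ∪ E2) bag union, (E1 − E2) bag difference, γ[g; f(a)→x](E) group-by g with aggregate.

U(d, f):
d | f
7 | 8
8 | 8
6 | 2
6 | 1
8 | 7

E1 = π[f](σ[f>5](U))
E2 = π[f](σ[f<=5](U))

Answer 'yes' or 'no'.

E1 per-node cardinality:
  U → 5
  σ[f>5](U) → 3
  π[f](σ[f>5](U)) → 3
E2 per-node cardinality:
  U → 5
  σ[f<=5](U) → 2
  π[f](σ[f<=5](U)) → 2

E1 result:
f
7
8
8
E2 result:
f
1
2
Witness: (1,) appears 0× in E1 but 1× in E2.

no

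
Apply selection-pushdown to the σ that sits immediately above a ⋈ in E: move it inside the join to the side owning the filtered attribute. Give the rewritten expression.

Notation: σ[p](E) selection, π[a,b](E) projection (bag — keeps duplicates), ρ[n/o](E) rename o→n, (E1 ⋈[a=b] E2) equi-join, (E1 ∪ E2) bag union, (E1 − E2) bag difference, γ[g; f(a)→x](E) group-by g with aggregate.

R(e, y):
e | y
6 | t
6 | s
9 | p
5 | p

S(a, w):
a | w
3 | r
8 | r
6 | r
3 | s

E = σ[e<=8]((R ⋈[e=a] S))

σ filters on e, owned by the left side.
E' = (σ[e<=8](R) ⋈[e=a] S)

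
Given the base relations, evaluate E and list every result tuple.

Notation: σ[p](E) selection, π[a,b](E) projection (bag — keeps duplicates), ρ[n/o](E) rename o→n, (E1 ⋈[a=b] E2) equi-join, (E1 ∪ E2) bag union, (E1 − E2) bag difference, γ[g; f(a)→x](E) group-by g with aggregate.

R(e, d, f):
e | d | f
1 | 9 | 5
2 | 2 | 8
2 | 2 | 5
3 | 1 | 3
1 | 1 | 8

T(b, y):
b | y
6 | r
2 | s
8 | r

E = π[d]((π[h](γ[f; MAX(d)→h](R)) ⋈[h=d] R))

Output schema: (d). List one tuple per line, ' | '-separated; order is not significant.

Stepwise |·|:
  R → 5
  γ[f; MAX(d)→h](R) → 3
  π[h](γ[f; MAX(d)→h](R)) → 3
  R → 5
  (π[h](γ[f; MAX(d)→h](R)) ⋈[h=d] R) → 5
  π[d]((π[h](γ[f; MAX(d)→h](R)) ⋈[h=d] R)) → 5

== RESULT ==
d
1
1
2
2
9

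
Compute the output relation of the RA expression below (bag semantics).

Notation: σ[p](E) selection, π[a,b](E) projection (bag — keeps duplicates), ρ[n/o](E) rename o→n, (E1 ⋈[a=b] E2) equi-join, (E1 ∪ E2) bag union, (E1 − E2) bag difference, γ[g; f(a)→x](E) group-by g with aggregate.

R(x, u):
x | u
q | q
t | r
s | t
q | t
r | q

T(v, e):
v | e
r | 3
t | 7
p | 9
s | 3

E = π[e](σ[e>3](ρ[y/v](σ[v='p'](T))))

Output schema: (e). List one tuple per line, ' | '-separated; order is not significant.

Per-node cardinality:
  T → 4
  σ[v='p'](T) → 1
  ρ[y/v](σ[v='p'](T)) → 1
  σ[e>3](ρ[y/v](σ[v='p'](T))) → 1
  π[e](σ[e>3](ρ[y/v](σ[v='p'](T)))) → 1

== RESULT ==
e
9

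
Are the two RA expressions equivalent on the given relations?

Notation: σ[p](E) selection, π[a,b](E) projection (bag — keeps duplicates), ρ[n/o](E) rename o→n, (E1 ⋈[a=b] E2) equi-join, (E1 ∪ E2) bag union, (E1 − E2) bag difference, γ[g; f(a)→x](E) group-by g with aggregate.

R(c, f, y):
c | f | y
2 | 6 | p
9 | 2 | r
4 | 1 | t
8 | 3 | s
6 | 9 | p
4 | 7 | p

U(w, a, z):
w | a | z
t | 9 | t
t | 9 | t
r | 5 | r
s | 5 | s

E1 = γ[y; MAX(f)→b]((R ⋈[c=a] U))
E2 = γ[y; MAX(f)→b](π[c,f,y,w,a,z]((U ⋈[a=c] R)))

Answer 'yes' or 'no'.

E1 per-node cardinality:
  R → 6
  U → 4
  (R ⋈[c=a] U) → 2
  γ[y; MAX(f)→b]((R ⋈[c=a] U)) → 1
E2 per-node cardinality:
  U → 4
  R → 6
  (U ⋈[a=c] R) → 2
  π[c,f,y,w,a,z]((U ⋈[a=c] R)) → 2
  γ[y; MAX(f)→b](π[c,f,y,w,a,z]((U ⋈[a=c] R))) → 1

E1 and E2 produce the same multiset:
y | b
r | 2

yes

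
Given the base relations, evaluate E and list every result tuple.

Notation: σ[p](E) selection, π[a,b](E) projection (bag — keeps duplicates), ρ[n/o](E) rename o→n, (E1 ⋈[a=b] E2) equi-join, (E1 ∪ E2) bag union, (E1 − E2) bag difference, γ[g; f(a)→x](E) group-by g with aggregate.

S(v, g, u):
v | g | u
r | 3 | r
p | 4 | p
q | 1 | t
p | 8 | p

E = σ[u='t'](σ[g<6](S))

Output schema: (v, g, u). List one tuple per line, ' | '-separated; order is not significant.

Stepwise |·|:
  S → 4
  σ[g<6](S) → 3
  σ[u='t'](σ[g<6](S)) → 1

== RESULT ==
v | g | u
q | 1 | t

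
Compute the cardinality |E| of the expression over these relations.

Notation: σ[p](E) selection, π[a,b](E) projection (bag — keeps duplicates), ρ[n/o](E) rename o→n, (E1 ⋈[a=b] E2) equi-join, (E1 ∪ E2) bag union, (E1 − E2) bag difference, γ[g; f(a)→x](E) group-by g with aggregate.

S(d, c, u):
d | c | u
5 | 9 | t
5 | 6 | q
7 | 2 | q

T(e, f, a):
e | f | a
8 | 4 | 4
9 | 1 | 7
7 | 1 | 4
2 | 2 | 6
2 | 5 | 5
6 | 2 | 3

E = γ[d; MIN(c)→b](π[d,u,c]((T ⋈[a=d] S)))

Stepwise |·|:
  T → 6
  S → 3
  (T ⋈[a=d] S) → 3
  π[d,u,c]((T ⋈[a=d] S)) → 3
  γ[d; MIN(c)→b](π[d,u,c]((T ⋈[a=d] S))) → 2

|E| = 2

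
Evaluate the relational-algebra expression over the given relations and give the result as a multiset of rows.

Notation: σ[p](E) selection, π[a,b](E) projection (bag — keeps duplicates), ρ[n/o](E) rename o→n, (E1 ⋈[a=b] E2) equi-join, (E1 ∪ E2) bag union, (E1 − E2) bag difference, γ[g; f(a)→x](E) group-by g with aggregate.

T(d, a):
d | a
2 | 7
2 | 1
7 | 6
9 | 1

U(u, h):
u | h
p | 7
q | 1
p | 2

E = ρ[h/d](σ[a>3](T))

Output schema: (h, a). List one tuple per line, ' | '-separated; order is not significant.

Subexpression sizes:
  T → 4
  σ[a>3](T) → 2
  ρ[h/d](σ[a>3](T)) → 2

== RESULT ==
h | a
2 | 7
7 | 6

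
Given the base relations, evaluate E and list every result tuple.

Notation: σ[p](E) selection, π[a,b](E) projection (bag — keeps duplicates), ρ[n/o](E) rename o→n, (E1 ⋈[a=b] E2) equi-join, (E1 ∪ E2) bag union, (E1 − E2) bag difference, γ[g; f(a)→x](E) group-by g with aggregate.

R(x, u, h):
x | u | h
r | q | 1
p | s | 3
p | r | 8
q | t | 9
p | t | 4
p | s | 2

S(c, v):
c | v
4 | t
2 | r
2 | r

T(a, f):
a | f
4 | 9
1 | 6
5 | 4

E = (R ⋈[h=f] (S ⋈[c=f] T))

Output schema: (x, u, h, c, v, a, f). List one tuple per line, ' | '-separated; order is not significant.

Stepwise |·|:
  R → 6
  S → 3
  T → 3
  (S ⋈[c=f] T) → 1
  (R ⋈[h=f] (S ⋈[c=f] T)) → 1

== RESULT ==
x | u | h | c | v | a | f
p | t | 4 | 4 | t | 5 | 4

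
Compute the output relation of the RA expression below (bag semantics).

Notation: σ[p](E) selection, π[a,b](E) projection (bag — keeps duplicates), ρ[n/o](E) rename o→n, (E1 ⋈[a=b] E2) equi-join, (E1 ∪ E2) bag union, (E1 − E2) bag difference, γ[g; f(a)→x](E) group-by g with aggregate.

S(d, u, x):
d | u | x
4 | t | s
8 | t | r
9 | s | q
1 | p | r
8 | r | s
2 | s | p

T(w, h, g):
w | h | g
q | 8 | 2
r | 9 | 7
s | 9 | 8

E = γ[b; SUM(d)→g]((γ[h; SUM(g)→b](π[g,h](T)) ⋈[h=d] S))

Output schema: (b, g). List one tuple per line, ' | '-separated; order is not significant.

Stepwise |·|:
  T → 3
  π[g,h](T) → 3
  γ[h; SUM(g)→b](π[g,h](T)) → 2
  S → 6
  (γ[h; SUM(g)→b](π[g,h](T)) ⋈[h=d] S) → 3
  γ[b; SUM(d)→g]((γ[h; SUM(g)→b](π[g,h](T)) ⋈[h=d] S)) → 2

== RESULT ==
b | g
2 | 16
15 | 9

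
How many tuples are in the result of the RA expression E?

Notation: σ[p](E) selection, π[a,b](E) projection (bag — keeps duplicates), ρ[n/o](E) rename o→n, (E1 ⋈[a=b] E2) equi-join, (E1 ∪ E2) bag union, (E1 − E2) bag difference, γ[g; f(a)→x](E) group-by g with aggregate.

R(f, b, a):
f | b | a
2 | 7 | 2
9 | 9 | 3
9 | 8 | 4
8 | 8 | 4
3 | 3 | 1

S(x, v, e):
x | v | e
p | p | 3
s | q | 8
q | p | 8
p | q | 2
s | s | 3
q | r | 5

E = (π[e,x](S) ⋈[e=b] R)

Stepwise |·|:
  S → 6
  π[e,x](S) → 6
  R → 5
  (π[e,x](S) ⋈[e=b] R) → 6

|E| = 6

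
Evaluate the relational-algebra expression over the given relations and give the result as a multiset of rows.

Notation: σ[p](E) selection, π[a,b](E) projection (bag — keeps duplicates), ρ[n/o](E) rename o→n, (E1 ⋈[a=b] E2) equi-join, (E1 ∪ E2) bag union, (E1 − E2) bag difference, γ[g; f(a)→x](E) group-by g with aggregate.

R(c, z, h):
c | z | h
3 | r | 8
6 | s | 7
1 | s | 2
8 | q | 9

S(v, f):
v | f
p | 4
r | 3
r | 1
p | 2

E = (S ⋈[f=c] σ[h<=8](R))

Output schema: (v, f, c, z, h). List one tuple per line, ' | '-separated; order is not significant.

Stepwise |·|:
  S → 4
  R → 4
  σ[h<=8](R) → 3
  (S ⋈[f=c] σ[h<=8](R)) → 2

== RESULT ==
v | f | c | z | h
r | 1 | 1 | s | 2
r | 3 | 3 | r | 8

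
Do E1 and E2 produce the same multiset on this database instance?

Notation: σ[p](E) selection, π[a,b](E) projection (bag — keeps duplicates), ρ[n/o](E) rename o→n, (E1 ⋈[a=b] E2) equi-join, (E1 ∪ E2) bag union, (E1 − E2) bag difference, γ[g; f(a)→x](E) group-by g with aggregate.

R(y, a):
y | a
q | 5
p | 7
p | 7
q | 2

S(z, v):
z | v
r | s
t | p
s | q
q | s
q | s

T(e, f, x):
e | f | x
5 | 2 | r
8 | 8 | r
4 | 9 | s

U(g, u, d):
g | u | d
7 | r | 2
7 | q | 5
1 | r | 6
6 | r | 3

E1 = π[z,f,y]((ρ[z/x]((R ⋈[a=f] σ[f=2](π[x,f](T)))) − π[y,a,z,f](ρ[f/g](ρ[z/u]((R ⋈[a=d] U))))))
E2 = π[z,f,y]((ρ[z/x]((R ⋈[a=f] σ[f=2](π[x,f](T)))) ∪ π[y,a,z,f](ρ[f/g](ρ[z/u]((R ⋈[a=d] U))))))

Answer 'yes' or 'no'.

E1 row counts bottom-up:
  R → 4
  T → 3
  π[x,f](T) → 3
  σ[f=2](π[x,f](T)) → 1
  (R ⋈[a=f] σ[f=2](π[x,f](T))) → 1
  ρ[z/x]((R ⋈[a=f] σ[f=2](π[x,f](T)))) → 1
  R → 4
  U → 4
  (R ⋈[a=d] U) → 2
  ρ[z/u]((R ⋈[a=d] U)) → 2
  ρ[f/g](ρ[z/u]((R ⋈[a=d] U))) → 2
  π[y,a,z,f](ρ[f/g](ρ[z/u]((R ⋈[a=d] U)))) → 2
  (ρ[z/x]((R ⋈[a=f] σ[f=2](π[x,f](T)))) − π[y,a,z,f](ρ[f/g](ρ[z/u]((R ⋈[a=d] U))))) → 1
  π[z,f,y]((ρ[z/x]((R ⋈[a=f] σ[f=2](π[x,f](T)))) − π[y,a,z,f](ρ[f/g](ρ[z/u]((R ⋈[a=d] U)))))) → 1
E2 row counts bottom-up:
  R → 4
  T → 3
  π[x,f](T) → 3
  σ[f=2](π[x,f](T)) → 1
  (R ⋈[a=f] σ[f=2](π[x,f](T))) → 1
  ρ[z/x]((R ⋈[a=f] σ[f=2](π[x,f](T)))) → 1
  R → 4
  U → 4
  (R ⋈[a=d] U) → 2
  ρ[z/u]((R ⋈[a=d] U)) → 2
  ρ[f/g](ρ[z/u]((R ⋈[a=d] U))) → 2
  π[y,a,z,f](ρ[f/g](ρ[z/u]((R ⋈[a=d] U)))) → 2
  (ρ[z/x]((R ⋈[a=f] σ[f=2](π[x,f](T)))) ∪ π[y,a,z,f](ρ[f/g](ρ[z/u]((R ⋈[a=d] U))))) → 3
  π[z,f,y]((ρ[z/x]((R ⋈[a=f] σ[f=2](π[x,f](T)))) ∪ π[y,a,z,f](ρ[f/g](ρ[z/u]((R ⋈[a=d] U)))))) → 3

E1 result:
z | f | y
r | 2 | q
E2 result:
z | f | y
q | 7 | q
r | 2 | q
r | 7 | q
Witness: ('q', 7, 'q') appears 0× in E1 but 1× in E2.

no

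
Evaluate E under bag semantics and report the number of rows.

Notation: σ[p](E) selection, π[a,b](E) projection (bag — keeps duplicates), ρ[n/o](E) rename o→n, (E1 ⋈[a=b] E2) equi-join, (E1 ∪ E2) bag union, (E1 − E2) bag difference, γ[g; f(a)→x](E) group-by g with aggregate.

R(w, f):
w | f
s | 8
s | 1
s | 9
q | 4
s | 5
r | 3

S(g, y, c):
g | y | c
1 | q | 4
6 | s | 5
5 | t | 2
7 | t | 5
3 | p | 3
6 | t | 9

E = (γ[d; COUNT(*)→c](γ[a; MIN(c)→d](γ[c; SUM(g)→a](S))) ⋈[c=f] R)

Subexpression sizes:
  S → 6
  γ[c; SUM(g)→a](S) → 5
  γ[a; MIN(c)→d](γ[c; SUM(g)→a](S)) → 5
  γ[d; COUNT(*)→c](γ[a; MIN(c)→d](γ[c; SUM(g)→a](S))) → 5
  R → 6
  (γ[d; COUNT(*)→c](γ[a; MIN(c)→d](γ[c; SUM(g)→a](S))) ⋈[c=f] R) → 5

|E| = 5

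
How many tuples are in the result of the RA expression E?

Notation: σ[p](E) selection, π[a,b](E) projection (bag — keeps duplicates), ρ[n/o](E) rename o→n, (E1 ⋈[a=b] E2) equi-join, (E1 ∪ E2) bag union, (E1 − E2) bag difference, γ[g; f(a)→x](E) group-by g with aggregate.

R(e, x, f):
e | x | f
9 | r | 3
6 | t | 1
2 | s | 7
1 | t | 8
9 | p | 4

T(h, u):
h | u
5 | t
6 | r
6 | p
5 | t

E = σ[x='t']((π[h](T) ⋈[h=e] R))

Subexpression sizes:
  T → 4
  π[h](T) → 4
  R → 5
  (π[h](T) ⋈[h=e] R) → 2
  σ[x='t']((π[h](T) ⋈[h=e] R)) → 2

|E| = 2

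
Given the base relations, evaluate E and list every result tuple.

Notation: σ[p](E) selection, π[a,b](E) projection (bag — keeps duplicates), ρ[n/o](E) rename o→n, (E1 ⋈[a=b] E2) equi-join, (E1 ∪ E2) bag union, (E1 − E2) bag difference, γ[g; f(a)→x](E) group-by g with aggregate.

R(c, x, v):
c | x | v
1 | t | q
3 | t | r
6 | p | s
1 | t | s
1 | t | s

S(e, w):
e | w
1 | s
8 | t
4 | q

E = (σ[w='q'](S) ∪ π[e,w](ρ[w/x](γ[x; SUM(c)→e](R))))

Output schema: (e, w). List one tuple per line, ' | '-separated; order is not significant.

Subexpression sizes:
  S → 3
  σ[w='q'](S) → 1
  R → 5
  γ[x; SUM(c)→e](R) → 2
  ρ[w/x](γ[x; SUM(c)→e](R)) → 2
  π[e,w](ρ[w/x](γ[x; SUM(c)→e](R))) → 2
  (σ[w='q'](S) ∪ π[e,w](ρ[w/x](γ[x; SUM(c)→e](R)))) → 3

== RESULT ==
e | w
4 | q
6 | p
6 | t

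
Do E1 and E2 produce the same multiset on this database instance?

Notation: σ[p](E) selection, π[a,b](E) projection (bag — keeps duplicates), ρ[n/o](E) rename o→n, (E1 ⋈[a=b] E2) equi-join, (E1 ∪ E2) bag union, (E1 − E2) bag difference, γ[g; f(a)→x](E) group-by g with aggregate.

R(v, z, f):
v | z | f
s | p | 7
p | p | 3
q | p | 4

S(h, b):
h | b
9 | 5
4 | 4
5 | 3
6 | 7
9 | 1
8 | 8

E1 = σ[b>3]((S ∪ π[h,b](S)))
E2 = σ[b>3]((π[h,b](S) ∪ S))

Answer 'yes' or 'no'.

E1 stepwise |·|:
  S → 6
  S → 6
  π[h,b](S) → 6
  (S ∪ π[h,b](S)) → 12
  σ[b>3]((S ∪ π[h,b](S))) → 8
E2 stepwise |·|:
  S → 6
  π[h,b](S) → 6
  S → 6
  (π[h,b](S) ∪ S) → 12
  σ[b>3]((π[h,b](S) ∪ S)) → 8

E1 and E2 produce the same multiset:
h | b
4 | 4
4 | 4
6 | 7
6 | 7
8 | 8
8 | 8
9 | 5
9 | 5

yes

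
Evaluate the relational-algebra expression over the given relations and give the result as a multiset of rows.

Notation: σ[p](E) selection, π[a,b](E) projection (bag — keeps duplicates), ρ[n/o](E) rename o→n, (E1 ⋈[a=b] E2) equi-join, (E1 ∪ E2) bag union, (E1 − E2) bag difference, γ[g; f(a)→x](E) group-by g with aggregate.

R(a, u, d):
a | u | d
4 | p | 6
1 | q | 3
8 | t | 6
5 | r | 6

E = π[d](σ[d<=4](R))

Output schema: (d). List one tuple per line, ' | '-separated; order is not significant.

Row counts bottom-up:
  R → 4
  σ[d<=4](R) → 1
  π[d](σ[d<=4](R)) → 1

== RESULT ==
d
3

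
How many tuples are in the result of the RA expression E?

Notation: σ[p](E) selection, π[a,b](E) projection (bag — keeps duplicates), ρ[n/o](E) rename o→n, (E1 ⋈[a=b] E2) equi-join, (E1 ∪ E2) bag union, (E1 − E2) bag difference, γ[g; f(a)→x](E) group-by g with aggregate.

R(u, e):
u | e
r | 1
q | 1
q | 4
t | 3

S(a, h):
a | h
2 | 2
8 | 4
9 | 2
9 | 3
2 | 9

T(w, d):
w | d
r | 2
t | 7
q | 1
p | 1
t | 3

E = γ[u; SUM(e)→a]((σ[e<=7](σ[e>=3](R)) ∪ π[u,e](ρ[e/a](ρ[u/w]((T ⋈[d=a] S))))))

Per-node cardinality:
  R → 4
  σ[e>=3](R) → 2
  σ[e<=7](σ[e>=3](R)) → 2
  T → 5
  S → 5
  (T ⋈[d=a] S) → 2
  ρ[u/w]((T ⋈[d=a] S)) → 2
  ρ[e/a](ρ[u/w]((T ⋈[d=a] S))) → 2
  π[u,e](ρ[e/a](ρ[u/w]((T ⋈[d=a] S)))) → 2
  (σ[e<=7](σ[e>=3](R)) ∪ π[u,e](ρ[e/a](ρ[u/w]((T ⋈[d=a] S))))) → 4
  γ[u; SUM(e)→a]((σ[e<=7](σ[e>=3](R)) ∪ π[u,e](ρ[e/a](ρ[u/w]((T ⋈[d=a] S)))))) → 3

|E| = 3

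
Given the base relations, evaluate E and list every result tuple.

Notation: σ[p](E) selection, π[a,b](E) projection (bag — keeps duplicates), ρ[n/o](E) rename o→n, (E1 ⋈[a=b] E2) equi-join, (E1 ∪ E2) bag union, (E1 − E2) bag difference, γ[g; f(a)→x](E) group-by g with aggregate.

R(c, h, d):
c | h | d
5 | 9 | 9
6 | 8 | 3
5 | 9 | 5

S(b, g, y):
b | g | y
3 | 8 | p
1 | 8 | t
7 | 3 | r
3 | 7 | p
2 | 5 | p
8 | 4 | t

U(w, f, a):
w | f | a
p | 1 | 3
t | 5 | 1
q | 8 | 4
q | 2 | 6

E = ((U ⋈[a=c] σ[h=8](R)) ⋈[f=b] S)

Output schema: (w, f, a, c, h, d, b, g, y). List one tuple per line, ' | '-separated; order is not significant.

Row counts bottom-up:
  U → 4
  R → 3
  σ[h=8](R) → 1
  (U ⋈[a=c] σ[h=8](R)) → 1
  S → 6
  ((U ⋈[a=c] σ[h=8](R)) ⋈[f=b] S) → 1

== RESULT ==
w | f | a | c | h | d | b | g | y
q | 2 | 6 | 6 | 8 | 3 | 2 | 5 | p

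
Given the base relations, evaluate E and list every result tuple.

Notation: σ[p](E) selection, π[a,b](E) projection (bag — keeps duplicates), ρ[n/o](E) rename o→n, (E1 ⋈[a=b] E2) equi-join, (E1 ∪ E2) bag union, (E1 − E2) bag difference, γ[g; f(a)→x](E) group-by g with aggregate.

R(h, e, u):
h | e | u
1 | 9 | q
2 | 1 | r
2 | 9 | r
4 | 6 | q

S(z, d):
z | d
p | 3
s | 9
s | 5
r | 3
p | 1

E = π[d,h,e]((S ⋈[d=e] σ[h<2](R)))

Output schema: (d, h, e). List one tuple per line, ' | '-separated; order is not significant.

Stepwise |·|:
  S → 5
  R → 4
  σ[h<2](R) → 1
  (S ⋈[d=e] σ[h<2](R)) → 1
  π[d,h,e]((S ⋈[d=e] σ[h<2](R))) → 1

== RESULT ==
d | h | e
9 | 1 | 9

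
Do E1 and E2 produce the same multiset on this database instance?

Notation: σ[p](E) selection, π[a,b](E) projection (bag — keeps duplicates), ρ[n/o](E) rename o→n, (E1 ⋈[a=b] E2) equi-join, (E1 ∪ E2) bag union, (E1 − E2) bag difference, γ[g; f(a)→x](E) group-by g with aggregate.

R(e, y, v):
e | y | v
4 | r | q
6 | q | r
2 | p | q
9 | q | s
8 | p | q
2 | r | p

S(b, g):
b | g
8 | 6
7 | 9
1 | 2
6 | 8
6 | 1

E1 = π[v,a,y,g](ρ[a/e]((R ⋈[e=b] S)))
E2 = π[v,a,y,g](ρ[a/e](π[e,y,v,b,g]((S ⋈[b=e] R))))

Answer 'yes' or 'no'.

E1 stepwise |·|:
  R → 6
  S → 5
  (R ⋈[e=b] S) → 3
  ρ[a/e]((R ⋈[e=b] S)) → 3
  π[v,a,y,g](ρ[a/e]((R ⋈[e=b] S))) → 3
E2 stepwise |·|:
  S → 5
  R → 6
  (S ⋈[b=e] R) → 3
  π[e,y,v,b,g]((S ⋈[b=e] R)) → 3
  ρ[a/e](π[e,y,v,b,g]((S ⋈[b=e] R))) → 3
  π[v,a,y,g](ρ[a/e](π[e,y,v,b,g]((S ⋈[b=e] R)))) → 3

E1 and E2 produce the same multiset:
v | a | y | g
q | 8 | p | 6
r | 6 | q | 1
r | 6 | q | 8

yes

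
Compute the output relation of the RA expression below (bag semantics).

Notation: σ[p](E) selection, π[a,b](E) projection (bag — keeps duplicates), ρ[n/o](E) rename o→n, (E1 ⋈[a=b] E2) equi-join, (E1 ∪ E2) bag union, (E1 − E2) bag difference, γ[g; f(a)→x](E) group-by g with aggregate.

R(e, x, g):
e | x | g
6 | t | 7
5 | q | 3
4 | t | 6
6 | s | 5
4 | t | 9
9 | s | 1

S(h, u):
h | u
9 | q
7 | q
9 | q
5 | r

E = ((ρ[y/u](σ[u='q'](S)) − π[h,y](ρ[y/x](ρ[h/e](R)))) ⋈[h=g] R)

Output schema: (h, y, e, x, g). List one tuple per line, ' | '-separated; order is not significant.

Per-node cardinality:
  S → 4
  σ[u='q'](S) → 3
  ρ[y/u](σ[u='q'](S)) → 3
  R → 6
  ρ[h/e](R) → 6
  ρ[y/x](ρ[h/e](R)) → 6
  π[h,y](ρ[y/x](ρ[h/e](R))) → 6
  (ρ[y/u](σ[u='q'](S)) − π[h,y](ρ[y/x](ρ[h/e](R)))) → 3
  R → 6
  ((ρ[y/u](σ[u='q'](S)) − π[h,y](ρ[y/x](ρ[h/e](R)))) ⋈[h=g] R) → 3

== RESULT ==
h | y | e | x | g
7 | q | 6 | t | 7
9 | q | 4 | t | 9
9 | q | 4 | t | 9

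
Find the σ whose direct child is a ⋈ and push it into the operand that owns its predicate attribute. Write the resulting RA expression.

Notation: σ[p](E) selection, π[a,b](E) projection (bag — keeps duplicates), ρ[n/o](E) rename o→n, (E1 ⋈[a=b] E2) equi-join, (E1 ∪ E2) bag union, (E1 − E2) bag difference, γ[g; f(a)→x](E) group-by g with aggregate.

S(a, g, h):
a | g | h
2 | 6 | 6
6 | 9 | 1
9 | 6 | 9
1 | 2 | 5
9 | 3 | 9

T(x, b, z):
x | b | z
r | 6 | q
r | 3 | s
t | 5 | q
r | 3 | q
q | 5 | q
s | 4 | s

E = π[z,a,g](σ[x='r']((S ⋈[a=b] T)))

σ filters on x, owned by the right side.
E' = π[z,a,g]((S ⋈[a=b] σ[x='r'](T)))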